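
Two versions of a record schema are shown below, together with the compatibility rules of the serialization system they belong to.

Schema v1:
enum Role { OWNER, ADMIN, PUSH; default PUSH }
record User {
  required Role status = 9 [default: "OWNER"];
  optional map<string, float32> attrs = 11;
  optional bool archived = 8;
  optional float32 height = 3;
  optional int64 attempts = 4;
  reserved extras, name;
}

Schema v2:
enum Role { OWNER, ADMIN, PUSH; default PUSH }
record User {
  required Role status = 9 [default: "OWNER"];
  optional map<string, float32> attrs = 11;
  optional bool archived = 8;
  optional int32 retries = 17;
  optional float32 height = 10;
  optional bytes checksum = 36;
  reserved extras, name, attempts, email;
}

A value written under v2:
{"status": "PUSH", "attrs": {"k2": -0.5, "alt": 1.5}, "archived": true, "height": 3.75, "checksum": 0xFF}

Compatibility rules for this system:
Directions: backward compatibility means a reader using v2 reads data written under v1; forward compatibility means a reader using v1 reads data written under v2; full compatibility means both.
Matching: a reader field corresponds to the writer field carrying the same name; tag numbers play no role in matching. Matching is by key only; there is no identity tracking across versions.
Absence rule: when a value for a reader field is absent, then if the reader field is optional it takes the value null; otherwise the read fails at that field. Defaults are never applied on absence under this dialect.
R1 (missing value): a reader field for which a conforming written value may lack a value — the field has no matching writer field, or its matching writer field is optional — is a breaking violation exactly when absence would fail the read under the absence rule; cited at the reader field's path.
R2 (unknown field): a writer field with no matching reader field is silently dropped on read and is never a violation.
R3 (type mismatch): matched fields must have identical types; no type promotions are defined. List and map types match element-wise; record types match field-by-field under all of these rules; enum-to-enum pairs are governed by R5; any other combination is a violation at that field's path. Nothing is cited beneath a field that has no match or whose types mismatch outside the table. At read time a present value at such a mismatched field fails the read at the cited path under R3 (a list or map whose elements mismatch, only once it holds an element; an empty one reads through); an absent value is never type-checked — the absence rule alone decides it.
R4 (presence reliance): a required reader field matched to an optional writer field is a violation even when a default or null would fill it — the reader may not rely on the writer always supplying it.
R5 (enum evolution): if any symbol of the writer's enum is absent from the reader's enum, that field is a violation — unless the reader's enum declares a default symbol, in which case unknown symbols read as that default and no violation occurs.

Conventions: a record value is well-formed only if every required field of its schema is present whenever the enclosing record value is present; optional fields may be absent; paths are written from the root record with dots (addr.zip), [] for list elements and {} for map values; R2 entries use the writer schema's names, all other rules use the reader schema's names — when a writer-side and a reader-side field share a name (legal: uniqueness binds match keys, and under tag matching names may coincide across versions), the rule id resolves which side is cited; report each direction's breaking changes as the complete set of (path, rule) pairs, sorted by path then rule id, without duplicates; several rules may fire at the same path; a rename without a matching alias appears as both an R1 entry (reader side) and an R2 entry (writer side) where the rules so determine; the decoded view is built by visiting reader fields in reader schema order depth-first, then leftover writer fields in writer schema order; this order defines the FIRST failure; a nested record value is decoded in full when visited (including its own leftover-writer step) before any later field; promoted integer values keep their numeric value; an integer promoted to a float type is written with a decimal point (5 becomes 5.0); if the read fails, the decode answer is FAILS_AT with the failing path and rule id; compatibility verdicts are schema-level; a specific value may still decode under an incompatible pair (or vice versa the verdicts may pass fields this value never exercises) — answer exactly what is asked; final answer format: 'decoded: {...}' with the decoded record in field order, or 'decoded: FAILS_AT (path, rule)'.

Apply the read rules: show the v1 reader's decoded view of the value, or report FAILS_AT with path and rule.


decoded: {"status": "PUSH", "attrs": {"k2": -0.5, "alt": 1.5}, "archived": true, "height": 3.75, "attempts": null}

in User below, arrows point writer -> reader
migrating the User value to v1:
  status := "PUSH"
  attrs := {"k2": -0.5, "alt": 1.5}
  archived := true
  height := 3.75
  attempts := null (absent, optional -> null)
  writer checksum: unknown -> dropped
  => decoded: {"status": "PUSH", "attrs": {"k2": -0.5, "alt": 1.5}, "archived": true, "height": 3.75, "attempts": null}
ruling out the remaining User differences:
  removed field attempts from record User (its key "attempts" joins the reserved list) -> no rule fires on it and the decoded User view is identical with or without it
  added field retries to record User: optional int32, tag 17 (in v2 it sits immediately before height) -> no rule fires on it and the decoded User view is identical with or without it
  added field checksum to record User: optional bytes, tag 36 (in v2 it sits last) -> no rule fires on it and the decoded User view is identical with or without it
  field height in record User: tag 3 changed to 10 -> no rule fires on it and the decoded User view is identical with or without it


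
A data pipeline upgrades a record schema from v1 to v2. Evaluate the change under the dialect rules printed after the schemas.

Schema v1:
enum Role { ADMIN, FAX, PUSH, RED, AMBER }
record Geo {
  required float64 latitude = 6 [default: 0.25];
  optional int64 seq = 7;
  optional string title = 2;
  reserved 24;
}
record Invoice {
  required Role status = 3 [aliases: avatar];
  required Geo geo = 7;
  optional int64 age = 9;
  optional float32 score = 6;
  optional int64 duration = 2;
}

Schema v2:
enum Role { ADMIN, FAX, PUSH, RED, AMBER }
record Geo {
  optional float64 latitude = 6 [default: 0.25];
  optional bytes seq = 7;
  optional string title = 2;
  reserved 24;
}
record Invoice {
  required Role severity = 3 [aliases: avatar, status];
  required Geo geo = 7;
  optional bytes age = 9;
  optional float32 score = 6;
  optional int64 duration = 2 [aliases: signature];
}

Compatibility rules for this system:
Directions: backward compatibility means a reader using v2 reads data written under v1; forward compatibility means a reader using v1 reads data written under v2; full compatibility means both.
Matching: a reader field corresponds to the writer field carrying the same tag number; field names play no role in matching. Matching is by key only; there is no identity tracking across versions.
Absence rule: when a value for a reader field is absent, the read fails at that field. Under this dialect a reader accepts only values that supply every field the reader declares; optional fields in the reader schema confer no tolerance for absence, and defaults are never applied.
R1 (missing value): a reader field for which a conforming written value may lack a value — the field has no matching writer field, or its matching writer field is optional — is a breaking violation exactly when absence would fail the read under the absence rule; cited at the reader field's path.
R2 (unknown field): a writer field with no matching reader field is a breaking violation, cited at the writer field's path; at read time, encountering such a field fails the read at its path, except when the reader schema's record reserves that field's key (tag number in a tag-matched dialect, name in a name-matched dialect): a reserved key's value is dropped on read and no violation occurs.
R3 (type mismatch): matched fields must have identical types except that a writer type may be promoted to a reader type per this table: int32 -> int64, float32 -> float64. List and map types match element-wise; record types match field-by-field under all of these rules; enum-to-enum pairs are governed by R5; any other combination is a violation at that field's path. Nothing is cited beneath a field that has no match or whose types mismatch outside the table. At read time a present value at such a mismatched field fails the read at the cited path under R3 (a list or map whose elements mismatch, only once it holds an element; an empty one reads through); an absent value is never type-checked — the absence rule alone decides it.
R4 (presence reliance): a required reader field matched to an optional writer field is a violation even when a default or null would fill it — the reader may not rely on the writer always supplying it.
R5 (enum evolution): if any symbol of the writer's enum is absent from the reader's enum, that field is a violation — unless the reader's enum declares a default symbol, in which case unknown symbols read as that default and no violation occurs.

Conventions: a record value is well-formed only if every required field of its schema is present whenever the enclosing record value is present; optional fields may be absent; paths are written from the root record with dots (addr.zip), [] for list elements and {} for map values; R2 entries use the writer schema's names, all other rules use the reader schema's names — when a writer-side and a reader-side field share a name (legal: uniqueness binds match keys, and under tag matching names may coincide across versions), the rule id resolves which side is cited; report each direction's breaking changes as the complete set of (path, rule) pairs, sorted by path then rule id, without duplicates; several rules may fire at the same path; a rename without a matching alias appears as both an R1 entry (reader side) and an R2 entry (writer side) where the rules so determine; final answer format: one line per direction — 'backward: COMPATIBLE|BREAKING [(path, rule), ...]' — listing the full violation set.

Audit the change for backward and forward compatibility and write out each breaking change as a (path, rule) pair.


arrows below run writer -> reader for Invoice
checking backward for Invoice: reader v2 against writer v1:
  Role -> Role, writer required: severity aligns to status
  Geo -> Geo, writer required: geo aligns to geo
  int64 -> bytes, writer optional: age aligns to age
  float32 -> float32, writer optional: score aligns to score
  int64 -> int64, writer optional: duration aligns to duration
  float64 -> float64, writer required: geo.latitude aligns to geo.latitude
  int64 -> bytes, writer optional: geo.seq aligns to geo.seq
  string -> string, writer optional: geo.title aligns to geo.title
  breaking: (age, R1)
  breaking: (age, R3)
  breaking: (duration, R1)
  breaking: (geo.seq, R1)
  breaking: (geo.seq, R3)
  breaking: (geo.title, R1)
  breaking: (score, R1)
  => backward verdict for Invoice: BREAKING, 7 violation(s)
checking forward for Invoice: reader v1 against writer v2:
  Role -> Role, writer required: status aligns to severity
  Geo -> Geo, writer required: geo aligns to geo
  bytes -> int64, writer optional: age aligns to age
  float32 -> float32, writer optional: score aligns to score
  int64 -> int64, writer optional: duration aligns to duration
  float64 -> float64, writer optional: geo.latitude aligns to geo.latitude
  bytes -> int64, writer optional: geo.seq aligns to geo.seq
  string -> string, writer optional: geo.title aligns to geo.title
  breaking: (age, R1)
  breaking: (age, R3)
  breaking: (duration, R1)
  breaking: (geo.latitude, R1)
  breaking: (geo.latitude, R4)
  breaking: (geo.seq, R1)
  breaking: (geo.seq, R3)
  breaking: (geo.title, R1)
  breaking: (score, R1)
  => forward verdict for Invoice: BREAKING, 9 violation(s)

backward: BREAKING [(age, R1), (age, R3), (duration, R1), (geo.seq, R1), (geo.seq, R3), (geo.title, R1), (score, R1)]; forward: BREAKING [(age, R1), (age, R3), (duration, R1), (geo.latitude, R1), (geo.latitude, R4), (geo.seq, R1), (geo.seq, R3), (geo.title, R1), (score, R1)]


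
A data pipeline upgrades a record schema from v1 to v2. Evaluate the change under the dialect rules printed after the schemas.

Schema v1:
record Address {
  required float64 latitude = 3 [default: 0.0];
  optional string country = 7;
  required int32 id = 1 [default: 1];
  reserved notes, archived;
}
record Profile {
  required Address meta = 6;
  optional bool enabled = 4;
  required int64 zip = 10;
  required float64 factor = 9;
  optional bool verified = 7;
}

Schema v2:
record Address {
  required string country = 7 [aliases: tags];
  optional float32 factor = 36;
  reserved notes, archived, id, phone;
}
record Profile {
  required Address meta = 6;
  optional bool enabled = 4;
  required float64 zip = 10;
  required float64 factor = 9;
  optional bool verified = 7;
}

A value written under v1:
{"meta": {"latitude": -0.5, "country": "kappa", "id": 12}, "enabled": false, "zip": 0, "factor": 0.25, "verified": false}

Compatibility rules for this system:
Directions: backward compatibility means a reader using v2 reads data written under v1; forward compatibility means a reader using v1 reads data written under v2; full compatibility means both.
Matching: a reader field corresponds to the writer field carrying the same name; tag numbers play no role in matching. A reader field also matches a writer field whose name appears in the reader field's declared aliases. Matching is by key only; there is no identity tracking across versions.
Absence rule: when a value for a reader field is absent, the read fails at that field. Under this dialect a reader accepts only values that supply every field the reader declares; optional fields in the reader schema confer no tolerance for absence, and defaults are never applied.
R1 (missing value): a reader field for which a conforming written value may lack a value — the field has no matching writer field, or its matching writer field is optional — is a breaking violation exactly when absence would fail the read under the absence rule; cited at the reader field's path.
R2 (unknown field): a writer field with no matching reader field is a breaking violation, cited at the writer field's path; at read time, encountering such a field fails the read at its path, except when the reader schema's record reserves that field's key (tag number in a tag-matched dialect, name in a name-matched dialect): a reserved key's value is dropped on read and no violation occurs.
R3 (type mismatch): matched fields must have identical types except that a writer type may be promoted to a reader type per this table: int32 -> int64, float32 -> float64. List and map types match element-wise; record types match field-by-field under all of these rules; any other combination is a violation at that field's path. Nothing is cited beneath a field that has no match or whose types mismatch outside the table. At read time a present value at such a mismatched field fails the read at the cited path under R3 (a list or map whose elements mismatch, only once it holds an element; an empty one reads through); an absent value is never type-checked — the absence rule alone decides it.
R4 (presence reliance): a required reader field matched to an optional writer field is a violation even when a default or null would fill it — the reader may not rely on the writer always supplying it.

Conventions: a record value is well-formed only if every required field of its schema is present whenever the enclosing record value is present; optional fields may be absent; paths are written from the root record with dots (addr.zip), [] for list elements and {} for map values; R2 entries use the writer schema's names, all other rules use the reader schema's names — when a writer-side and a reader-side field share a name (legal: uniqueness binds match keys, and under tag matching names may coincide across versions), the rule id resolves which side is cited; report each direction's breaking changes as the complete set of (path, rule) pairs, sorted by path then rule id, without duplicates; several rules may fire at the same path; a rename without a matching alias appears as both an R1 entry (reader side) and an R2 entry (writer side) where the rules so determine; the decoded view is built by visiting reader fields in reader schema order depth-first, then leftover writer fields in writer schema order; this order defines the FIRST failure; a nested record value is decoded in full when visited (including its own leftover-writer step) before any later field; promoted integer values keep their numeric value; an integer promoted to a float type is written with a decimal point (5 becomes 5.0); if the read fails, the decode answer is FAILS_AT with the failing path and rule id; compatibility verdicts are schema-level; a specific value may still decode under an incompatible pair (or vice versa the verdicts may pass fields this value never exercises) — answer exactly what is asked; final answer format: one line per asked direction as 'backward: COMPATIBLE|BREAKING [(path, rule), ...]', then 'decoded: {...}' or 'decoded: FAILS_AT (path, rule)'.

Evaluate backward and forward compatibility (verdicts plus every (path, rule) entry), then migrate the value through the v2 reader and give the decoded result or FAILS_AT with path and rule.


each type pair in Profile: writer, then reader
backward for Profile (reader v2, writer v1):
  meta: Address -> Address, writer required; from meta
  enabled: bool -> bool, writer optional; from enabled
  zip: int64 -> float64, writer required; from zip
  factor: float64 -> float64, writer required; from factor
  verified: bool -> bool, writer optional; from verified
  meta.country: string -> string, writer optional; from meta.country
  no writer field matches reader meta.factor
  meta.latitude (writer side), unknown to reader
  meta.id (writer side), unknown to reader
  rule R1 violated at enabled
  rule R1 violated at meta.country
  rule R4 violated at meta.country
  rule R1 violated at meta.factor
  rule R2 violated at meta.latitude
  rule R1 violated at verified
  rule R3 violated at zip
  => 7 violation(s): backward is BREAKING for Profile
forward for Profile (reader v1, writer v2):
  meta: Address -> Address, writer required; from meta
  enabled: bool -> bool, writer optional; from enabled
  zip: float64 -> int64, writer required; from zip
  factor: float64 -> float64, writer required; from factor
  verified: bool -> bool, writer optional; from verified
  no writer field matches reader meta.latitude
  meta.country: string -> string, writer required; from meta.country
  no writer field matches reader meta.id
  meta.factor (writer side), unknown to reader
  rule R1 violated at enabled
  rule R2 violated at meta.factor
  rule R1 violated at meta.id
  rule R1 violated at meta.latitude
  rule R1 violated at verified
  rule R3 violated at zip
  => 6 violation(s): forward is BREAKING for Profile
decoding the Profile value with the v2 reader:
  meta.country := "kappa"
  read fails at meta.factor under R1 (no fill)
  => FAILS_AT (meta.factor, R1)

backward: BREAKING [(enabled, R1), (meta.country, R1), (meta.country, R4), (meta.factor, R1), (meta.latitude, R2), (verified, R1), (zip, R3)]; forward: BREAKING [(enabled, R1), (meta.factor, R2), (meta.id, R1), (meta.latitude, R1), (verified, R1), (zip, R3)]; decoded: FAILS_AT (meta.factor, R1)


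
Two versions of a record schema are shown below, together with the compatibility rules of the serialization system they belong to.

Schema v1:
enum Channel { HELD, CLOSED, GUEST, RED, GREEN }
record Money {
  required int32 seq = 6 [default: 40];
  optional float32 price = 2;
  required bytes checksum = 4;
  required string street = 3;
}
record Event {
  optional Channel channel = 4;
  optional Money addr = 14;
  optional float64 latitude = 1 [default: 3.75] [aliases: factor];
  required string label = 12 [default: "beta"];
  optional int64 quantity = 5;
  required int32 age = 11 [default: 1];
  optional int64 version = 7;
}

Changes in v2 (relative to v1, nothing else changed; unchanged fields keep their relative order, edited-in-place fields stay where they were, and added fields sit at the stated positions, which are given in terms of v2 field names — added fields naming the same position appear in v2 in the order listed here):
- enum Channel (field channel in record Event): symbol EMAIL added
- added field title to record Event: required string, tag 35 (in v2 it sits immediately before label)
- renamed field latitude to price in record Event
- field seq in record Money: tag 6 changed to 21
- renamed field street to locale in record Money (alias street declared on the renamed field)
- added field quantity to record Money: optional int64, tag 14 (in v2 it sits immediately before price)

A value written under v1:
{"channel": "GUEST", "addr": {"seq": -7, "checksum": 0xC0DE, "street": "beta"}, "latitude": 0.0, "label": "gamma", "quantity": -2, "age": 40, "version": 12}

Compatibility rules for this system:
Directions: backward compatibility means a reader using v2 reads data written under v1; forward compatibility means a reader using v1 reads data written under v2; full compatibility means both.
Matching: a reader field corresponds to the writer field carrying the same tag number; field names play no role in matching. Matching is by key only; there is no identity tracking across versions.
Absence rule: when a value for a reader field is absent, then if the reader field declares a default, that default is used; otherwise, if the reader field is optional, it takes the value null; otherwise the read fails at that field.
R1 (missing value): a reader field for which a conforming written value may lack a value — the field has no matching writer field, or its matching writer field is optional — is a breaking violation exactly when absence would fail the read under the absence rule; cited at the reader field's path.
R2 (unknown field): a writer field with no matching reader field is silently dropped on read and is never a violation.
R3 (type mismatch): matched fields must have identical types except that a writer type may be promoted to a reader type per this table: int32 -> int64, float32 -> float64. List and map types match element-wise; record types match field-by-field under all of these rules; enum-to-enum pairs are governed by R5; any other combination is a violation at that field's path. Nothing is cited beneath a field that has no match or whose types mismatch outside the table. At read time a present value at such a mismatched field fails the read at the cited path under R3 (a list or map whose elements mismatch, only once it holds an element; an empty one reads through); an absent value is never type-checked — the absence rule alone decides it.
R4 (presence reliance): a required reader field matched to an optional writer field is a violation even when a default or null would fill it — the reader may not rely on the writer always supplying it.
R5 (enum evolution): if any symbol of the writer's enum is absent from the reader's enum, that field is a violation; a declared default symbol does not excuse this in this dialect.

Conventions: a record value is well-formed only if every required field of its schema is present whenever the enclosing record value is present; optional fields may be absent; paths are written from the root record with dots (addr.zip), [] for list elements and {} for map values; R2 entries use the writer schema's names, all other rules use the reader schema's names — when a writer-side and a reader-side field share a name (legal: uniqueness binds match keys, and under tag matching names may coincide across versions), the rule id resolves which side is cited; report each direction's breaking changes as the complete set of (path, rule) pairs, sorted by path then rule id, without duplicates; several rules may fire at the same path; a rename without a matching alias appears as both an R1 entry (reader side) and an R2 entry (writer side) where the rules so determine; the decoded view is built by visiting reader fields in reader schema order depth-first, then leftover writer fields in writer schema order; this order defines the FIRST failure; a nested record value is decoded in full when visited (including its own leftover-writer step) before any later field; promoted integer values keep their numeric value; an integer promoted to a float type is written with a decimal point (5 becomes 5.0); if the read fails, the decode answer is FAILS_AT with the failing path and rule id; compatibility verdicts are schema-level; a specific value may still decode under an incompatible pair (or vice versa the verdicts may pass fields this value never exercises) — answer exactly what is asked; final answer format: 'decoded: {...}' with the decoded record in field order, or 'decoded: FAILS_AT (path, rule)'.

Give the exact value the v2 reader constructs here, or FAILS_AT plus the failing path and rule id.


in Event below, arrows point writer -> reader
decode (reader v2):
  channel := "GUEST"
  addr.seq := 40 (absent -> default)
  addr.quantity := null (absent, optional -> null)
  addr.price := null (absent, optional -> null)
  addr.checksum := 0xC0DE
  addr.locale := "beta" (from writer street)
  writer addr.seq: unknown -> dropped
  price := 0.0 (from writer latitude)
  read fails at title under R1 (no fill)
  => FAILS_AT (title, R1)
the other Event changes do not affect what is asked:
  enum Channel (field channel in record Event): symbol EMAIL added -> affects the rule determinations only; this particular Event value decodes identically
  renamed field latitude to price in record Event -> inert under this dialect — no rule fires on Event and the result does not move
  field seq in record Money: tag 6 changed to 21 -> inert under this dialect — no rule fires on Event and the result does not move
  renamed field street to locale in record Money (alias street declared on the renamed field) -> inert under this dialect — no rule fires on Event and the result does not move
  added field quantity to record Money: optional int64, tag 14 (in v2 it sits immediately before price) -> inert under this dialect — no rule fires on Event and the result does not move

decoded: FAILS_AT (title, R1)


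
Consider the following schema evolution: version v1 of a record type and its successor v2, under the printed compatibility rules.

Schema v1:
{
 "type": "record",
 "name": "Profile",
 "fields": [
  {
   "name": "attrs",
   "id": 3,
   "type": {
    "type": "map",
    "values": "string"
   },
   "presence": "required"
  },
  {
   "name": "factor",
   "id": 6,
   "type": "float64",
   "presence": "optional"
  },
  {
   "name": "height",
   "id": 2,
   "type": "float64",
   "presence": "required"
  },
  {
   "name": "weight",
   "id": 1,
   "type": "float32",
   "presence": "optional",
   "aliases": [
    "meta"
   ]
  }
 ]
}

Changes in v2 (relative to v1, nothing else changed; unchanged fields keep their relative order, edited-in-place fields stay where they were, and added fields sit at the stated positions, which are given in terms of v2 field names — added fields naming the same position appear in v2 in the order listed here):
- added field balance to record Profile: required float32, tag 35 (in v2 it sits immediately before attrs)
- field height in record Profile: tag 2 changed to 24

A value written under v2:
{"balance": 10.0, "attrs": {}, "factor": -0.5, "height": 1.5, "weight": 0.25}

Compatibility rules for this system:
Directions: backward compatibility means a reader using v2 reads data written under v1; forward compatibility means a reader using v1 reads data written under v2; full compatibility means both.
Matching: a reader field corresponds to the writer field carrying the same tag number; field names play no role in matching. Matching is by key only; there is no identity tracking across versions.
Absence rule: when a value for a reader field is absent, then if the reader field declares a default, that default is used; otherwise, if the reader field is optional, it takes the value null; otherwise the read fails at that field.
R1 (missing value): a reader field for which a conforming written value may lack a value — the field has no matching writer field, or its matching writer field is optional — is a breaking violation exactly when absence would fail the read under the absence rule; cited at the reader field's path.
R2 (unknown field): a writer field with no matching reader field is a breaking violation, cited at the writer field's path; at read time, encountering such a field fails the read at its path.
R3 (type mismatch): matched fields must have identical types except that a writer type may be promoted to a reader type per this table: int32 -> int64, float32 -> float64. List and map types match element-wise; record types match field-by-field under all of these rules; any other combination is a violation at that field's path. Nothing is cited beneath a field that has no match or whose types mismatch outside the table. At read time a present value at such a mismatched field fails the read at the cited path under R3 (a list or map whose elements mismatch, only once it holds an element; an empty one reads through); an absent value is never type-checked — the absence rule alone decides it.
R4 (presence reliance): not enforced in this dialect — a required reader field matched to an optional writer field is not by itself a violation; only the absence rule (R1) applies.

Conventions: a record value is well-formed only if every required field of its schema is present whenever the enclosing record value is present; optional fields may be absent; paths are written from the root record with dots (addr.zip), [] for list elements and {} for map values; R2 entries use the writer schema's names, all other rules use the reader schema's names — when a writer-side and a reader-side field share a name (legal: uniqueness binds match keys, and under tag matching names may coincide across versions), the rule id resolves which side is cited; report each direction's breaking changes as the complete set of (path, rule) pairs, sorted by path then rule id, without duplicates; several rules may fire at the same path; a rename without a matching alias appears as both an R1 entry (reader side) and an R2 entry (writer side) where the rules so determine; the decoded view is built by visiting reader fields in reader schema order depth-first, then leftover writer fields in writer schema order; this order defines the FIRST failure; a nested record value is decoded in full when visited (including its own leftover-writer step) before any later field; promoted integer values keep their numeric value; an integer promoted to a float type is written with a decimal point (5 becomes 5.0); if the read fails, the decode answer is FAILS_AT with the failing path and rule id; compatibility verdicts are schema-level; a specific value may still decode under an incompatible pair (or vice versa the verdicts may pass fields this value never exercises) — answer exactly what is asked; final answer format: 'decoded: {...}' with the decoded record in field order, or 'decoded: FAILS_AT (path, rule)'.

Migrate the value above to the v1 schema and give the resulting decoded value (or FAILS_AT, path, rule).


decoded: FAILS_AT (height, R1)

in Profile below, arrows point writer -> reader
decode walk for Profile under reader schema v1:
  attrs := {}
  factor := -0.5
  read fails at height under R1 (no fill)
  => FAILS_AT (height, R1)
checking off the Profile differences that do not matter here:
  added field balance to record Profile: required float32, tag 35 (in v2 it sits immediately before attrs) -> matters for Profile compatibility verdicts, not for this value's decode


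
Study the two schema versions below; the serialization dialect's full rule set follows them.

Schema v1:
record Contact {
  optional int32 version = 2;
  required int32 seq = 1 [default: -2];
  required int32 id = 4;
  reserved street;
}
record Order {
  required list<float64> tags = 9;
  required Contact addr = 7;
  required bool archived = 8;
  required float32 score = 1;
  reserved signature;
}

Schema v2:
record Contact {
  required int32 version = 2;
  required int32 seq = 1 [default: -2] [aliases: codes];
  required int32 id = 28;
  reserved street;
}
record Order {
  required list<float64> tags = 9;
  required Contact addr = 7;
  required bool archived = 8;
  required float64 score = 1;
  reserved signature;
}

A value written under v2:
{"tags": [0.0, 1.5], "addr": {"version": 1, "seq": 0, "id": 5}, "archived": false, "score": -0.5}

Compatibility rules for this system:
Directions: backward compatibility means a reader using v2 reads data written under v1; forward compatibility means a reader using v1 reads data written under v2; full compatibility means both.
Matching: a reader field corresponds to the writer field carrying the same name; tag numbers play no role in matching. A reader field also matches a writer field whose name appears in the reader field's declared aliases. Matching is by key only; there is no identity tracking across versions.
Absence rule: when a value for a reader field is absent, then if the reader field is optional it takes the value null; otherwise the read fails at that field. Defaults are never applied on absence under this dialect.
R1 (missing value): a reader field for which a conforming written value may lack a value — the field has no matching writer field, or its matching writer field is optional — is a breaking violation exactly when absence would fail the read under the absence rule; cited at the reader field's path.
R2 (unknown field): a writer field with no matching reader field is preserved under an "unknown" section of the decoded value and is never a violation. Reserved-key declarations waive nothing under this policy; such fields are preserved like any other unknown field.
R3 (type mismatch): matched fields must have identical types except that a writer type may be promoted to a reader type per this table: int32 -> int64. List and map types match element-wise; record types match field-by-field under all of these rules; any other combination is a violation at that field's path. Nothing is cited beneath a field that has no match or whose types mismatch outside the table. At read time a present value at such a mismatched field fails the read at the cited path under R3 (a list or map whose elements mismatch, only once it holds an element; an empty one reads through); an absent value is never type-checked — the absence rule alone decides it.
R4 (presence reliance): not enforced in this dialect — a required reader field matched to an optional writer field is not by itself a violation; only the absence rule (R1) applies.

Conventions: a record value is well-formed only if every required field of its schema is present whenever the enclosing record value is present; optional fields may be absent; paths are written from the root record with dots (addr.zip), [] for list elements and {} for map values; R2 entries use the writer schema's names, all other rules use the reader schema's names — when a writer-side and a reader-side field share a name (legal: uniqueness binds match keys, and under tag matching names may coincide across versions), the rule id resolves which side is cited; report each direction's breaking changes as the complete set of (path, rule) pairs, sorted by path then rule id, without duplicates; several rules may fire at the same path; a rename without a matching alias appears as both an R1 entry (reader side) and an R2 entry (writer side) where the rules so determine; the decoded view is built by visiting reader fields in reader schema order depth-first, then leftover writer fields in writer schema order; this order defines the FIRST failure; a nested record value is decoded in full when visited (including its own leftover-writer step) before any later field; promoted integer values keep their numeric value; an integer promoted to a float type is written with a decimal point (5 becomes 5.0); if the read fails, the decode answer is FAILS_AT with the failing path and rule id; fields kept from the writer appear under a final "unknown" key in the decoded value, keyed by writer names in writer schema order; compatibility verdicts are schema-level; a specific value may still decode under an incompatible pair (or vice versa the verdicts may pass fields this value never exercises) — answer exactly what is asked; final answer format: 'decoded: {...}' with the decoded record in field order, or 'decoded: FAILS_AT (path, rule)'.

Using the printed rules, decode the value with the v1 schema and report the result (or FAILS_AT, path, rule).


in Order below, arrows point writer -> reader
decoding the Order value with the v1 reader:
  tags := [0.0, 1.5]
  addr.version := 1
  addr.seq := 0
  addr.id := 5
  archived := false
  read fails at score under R3
  => FAILS_AT (score, R3)
ruling out the remaining Order differences:
  field version in record Contact: optional changed to required -> schema-level compatibility only; this Order value's decode is unchanged
  field id in record Contact: tag 4 changed to 28 -> triggers nothing under the printed rules; the Order answer is the same either way

decoded: FAILS_AT (score, R3)


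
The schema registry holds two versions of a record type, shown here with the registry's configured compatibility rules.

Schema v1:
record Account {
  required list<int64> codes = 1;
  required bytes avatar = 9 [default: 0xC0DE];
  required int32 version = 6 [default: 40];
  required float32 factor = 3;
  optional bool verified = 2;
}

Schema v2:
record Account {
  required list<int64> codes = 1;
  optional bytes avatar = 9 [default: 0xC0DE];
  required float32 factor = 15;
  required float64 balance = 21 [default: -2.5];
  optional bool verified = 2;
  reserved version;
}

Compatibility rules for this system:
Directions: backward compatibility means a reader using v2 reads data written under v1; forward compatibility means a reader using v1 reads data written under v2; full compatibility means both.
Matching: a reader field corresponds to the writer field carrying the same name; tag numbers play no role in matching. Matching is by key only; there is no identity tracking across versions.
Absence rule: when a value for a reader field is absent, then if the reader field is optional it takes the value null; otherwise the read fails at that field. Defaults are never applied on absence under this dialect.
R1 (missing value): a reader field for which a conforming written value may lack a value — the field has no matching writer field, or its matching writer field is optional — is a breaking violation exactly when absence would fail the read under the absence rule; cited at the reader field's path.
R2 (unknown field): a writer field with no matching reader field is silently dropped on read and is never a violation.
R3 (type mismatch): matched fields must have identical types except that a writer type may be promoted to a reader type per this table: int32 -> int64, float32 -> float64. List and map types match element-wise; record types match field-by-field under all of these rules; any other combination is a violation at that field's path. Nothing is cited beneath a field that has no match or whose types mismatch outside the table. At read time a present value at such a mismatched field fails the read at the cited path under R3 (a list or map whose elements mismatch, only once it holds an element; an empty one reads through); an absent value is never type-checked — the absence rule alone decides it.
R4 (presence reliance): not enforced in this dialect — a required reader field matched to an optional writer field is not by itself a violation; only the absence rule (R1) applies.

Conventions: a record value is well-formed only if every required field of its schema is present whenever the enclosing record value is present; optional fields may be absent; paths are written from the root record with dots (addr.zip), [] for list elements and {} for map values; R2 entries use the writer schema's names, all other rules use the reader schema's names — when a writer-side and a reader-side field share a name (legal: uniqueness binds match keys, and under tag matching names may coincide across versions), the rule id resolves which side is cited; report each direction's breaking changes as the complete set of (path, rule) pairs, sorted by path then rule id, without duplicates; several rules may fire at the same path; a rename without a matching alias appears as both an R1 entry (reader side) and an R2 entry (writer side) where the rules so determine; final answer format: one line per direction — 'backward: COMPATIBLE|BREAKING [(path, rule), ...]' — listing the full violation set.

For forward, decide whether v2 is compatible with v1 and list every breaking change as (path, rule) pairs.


forward: BREAKING [(avatar, R1), (version, R1)]

each type pair in Account: writer, then reader
checking forward for Account: reader v1 against writer v2:
  writer required, list<int64> -> list<int64>: reader codes maps from writer codes
  writer optional, bytes -> bytes: reader avatar maps from writer avatar
  version: no writer-side match
  writer required, float32 -> float32: reader factor maps from writer factor
  writer optional, bool -> bool: reader verified maps from writer verified
  leftover writer field: balance
  violation R1 at avatar
  violation R1 at version
  => 2 violation(s): forward is BREAKING for Account
the rest of the Account diff is inert for this question:
  added field balance to record Account: required float64, tag 21, default -2.5 (in v2 it sits immediately before verified) -> its effect on Account is confined to the backward direction, not asked
  field factor in record Account: tag 3 changed to 15 -> triggers nothing under Account's printed rules — same verdict
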